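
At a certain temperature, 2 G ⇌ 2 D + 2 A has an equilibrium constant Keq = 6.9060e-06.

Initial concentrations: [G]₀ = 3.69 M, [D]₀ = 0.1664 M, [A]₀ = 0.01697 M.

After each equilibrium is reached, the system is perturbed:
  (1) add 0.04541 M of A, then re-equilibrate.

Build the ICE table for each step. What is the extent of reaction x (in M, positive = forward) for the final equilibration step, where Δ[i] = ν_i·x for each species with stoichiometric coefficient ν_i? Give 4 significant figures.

Q₀ = 5.8562e-07 vs Keq = 6.9060e-06 ⇒ Q<K, forward
Step 1:
                   G          D          A
  Initial       3.69     0.1664    0.01697
  Change    -0.03159    0.03159    0.03159
  Equil        3.658      0.198    0.04856
  solve Keq expr → x = 0.01579; check Q = 6.9060e-06
Then add 0.04541 M of A.
Step 2:
                   G          D          A
  Initial      3.658      0.198    0.09397
  Change     0.03458   -0.03458   -0.03458
  Equil        3.693     0.1634    0.05939
  solve Keq expr → x = -0.01729; check Q = 6.9060e-06

x = -0.01729 M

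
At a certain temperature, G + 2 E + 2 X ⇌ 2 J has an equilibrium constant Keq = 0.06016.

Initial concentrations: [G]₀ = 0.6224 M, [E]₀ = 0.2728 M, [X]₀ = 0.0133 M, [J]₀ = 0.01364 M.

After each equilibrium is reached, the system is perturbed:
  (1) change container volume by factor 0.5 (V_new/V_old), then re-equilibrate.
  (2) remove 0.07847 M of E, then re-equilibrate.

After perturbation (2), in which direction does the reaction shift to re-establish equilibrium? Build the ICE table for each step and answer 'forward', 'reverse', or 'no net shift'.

Direction: reverse

Q₀ = 22.71 vs Keq = 0.06016 ⇒ Q>K, reverse
Step 1:
                    G           E           X           J
  Initial      0.6224      0.2728      0.0133     0.01364
  Change     0.006113     0.01223     0.01223    -0.01223
  Equil        0.6285       0.285     0.02553    0.001415
  solve Keq expr → x = -0.006113; check Q = 0.06016
Then change container volume by factor 0.5 (V_new/V_old).
Step 2:
                    G           E           X           J
  Initial       1.257      0.5701     0.05105    0.002829
  Change    -0.002209   -0.004418   -0.004418    0.004418
  Equil         1.255      0.5656     0.04663    0.007247
  solve Keq expr → x = 0.002209; check Q = 0.06016
Then remove 0.07847 M of E.
Step 3:
                    G           E           X           J
  Initial       1.255      0.4872     0.04663    0.007247
  Change   4.3783e-04  8.7565e-04  8.7565e-04 -8.7565e-04
  Equil         1.255       0.488     0.04751    0.006372
  solve Keq expr → x = -4.3783e-04; check Q = 0.06016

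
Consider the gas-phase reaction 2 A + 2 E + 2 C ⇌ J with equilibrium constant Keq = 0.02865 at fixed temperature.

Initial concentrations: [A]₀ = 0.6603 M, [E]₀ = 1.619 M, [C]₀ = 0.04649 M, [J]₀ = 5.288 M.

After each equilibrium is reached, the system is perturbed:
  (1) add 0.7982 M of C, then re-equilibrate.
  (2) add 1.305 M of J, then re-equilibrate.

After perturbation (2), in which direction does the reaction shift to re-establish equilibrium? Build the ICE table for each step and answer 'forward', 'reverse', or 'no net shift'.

Q₀ = 2141 vs Keq = 0.02865 ⇒ Q>K, reverse
Step 1:
                  A         E         C         J
  Initial    0.6603     1.619   0.04649     5.288
  Change      1.631     1.631     1.631   -0.8156
  Equil       2.291      3.25     1.678     4.472
  solve Keq expr → x = -0.8156; check Q = 0.02865
Then add 0.7982 M of C.
Step 2:
                  A         E         C         J
  Initial     2.291      3.25     2.476     4.472
  Change    -0.3047   -0.3047   -0.3047    0.1523
  Equil       1.987     2.945     2.171     4.625
  solve Keq expr → x = 0.1523; check Q = 0.02865
Then add 1.305 M of J.
Step 3:
                  A         E         C         J
  Initial     1.987     2.945     2.171      5.93
  Change    0.09421   0.09421   0.09421  -0.04711
  Equil       2.081      3.04     2.265     5.883
  solve Keq expr → x = -0.04711; check Q = 0.02865

Direction: reverse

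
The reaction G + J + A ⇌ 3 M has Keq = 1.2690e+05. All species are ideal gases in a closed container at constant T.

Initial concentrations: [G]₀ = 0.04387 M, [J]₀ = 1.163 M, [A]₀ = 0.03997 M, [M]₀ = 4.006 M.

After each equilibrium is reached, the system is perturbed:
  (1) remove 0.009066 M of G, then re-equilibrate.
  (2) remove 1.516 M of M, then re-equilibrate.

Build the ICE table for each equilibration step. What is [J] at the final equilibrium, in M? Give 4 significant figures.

Q₀ = 3.1525e+04 vs Keq = 1.2690e+05 ⇒ Q<K, forward
Step 1:
                   G          J          A          M
  Initial    0.04387      1.163    0.03997      4.006
  Change    -0.02029   -0.02029   -0.02029    0.06088
  Equil      0.02358      1.143    0.01968      4.067
  solve Keq expr → x = 0.02029; check Q = 1.2690e+05
Then remove 0.009066 M of G.
Step 2:
                   G          J          A          M
  Initial    0.01451      1.143    0.01968      4.067
  Change    0.004453   0.004453   0.004453   -0.01336
  Equil      0.01896      1.147    0.02413      4.054
  solve Keq expr → x = -0.004453; check Q = 1.2690e+05
Then remove 1.516 M of M.
Step 3:
                   G          J          A          M
  Initial    0.01896      1.147    0.02413      2.538
  Change     -0.0104    -0.0104    -0.0104    0.03121
  Equil      0.00856      1.137    0.01373      2.569
  solve Keq expr → x = 0.0104; check Q = 1.2690e+05

[J]_eq = 1.137 M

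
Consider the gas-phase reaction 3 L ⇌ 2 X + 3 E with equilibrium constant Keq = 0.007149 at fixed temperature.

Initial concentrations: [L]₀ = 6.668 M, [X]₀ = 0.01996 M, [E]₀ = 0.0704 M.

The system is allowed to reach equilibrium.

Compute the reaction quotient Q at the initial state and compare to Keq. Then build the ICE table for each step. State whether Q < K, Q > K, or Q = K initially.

Q₀ = 4.6887e-10; Q < K (proceeds forward)

Q₀ = 4.6887e-10 vs Keq = 0.007149 ⇒ Q<K, forward
Step 1:
                    L           X           E
  Initial       6.668     0.01996      0.0704
  Change       -1.164       0.776       1.164
  Equil         5.504       0.796       1.234
  solve Keq expr → x = 0.388; check Q = 0.007149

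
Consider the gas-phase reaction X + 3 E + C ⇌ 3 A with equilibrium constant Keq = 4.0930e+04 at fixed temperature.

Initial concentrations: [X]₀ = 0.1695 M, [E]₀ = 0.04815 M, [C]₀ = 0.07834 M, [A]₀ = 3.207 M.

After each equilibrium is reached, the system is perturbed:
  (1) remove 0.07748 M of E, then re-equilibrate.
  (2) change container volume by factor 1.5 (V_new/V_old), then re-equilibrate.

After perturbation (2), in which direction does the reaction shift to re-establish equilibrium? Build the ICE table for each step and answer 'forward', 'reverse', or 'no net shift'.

Direction: reverse

Q₀ = 2.2251e+07 vs Keq = 4.0930e+04 ⇒ Q>K, reverse
Step 1:
                    X           E           C           A
  I            0.1695     0.04815     0.07834       3.207
  C           0.07151      0.2145     0.07151     -0.2145
  E             0.241      0.2627      0.1499       2.992
  solve Keq expr → x = -0.07151; check Q = 4.0930e+04
Then remove 0.07748 M of E.
Step 2:
                    X           E           C           A
  I             0.241      0.1852      0.1499       2.992
  C           0.01881     0.05643     0.01881    -0.05643
  E            0.2598      0.2416      0.1687       2.936
  solve Keq expr → x = -0.01881; check Q = 4.0930e+04
Then change container volume by factor 1.5 (V_new/V_old).
Step 3:
                    X           E           C           A
  I            0.1732      0.1611      0.1124       1.957
  C           0.01171     0.03514     0.01171    -0.03514
  E            0.1849      0.1962      0.1242       1.922
  solve Keq expr → x = -0.01171; check Q = 4.0930e+04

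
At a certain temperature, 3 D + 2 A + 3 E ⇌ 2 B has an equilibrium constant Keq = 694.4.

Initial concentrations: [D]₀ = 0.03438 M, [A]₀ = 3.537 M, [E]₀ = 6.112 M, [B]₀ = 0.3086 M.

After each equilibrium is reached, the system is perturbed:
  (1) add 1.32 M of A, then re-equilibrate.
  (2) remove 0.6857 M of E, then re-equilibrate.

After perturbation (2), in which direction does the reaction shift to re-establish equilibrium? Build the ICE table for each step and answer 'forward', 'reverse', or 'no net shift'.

Direction: reverse

Q₀ = 0.8205 vs Keq = 694.4 ⇒ Q<K, forward
Step 1:
                    D           A           E           B
  I           0.03438       3.537       6.112      0.3086
  C          -0.03055    -0.02037    -0.03055     0.02037
  E          0.003827       3.517       6.081       0.329
  solve Keq expr → x = 0.01018; check Q = 694.4
Then add 1.32 M of A.
Step 2:
                    D           A           E           B
  I          0.003827       4.837       6.081       0.329
  C       -7.2886e-04 -4.8591e-04 -7.2886e-04  4.8591e-04
  E          0.003098       4.836       6.081      0.3295
  solve Keq expr → x = 2.4295e-04; check Q = 694.4
Then remove 0.6857 M of E.
Step 3:
                    D           A           E           B
  I          0.003098       4.836       5.395      0.3295
  C        3.9149e-04  2.6099e-04  3.9149e-04 -2.6099e-04
  E          0.003489       4.836       5.395      0.3292
  solve Keq expr → x = -1.3050e-04; check Q = 694.4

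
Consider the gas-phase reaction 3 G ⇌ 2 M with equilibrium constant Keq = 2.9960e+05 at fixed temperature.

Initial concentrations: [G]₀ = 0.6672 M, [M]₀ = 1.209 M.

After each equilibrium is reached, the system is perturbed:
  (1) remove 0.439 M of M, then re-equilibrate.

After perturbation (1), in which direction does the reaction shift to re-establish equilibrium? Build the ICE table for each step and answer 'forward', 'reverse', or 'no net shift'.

Direction: forward

Q₀ = 4.921 vs Keq = 2.9960e+05 ⇒ Q<K, forward
Step 1:
                    G           M
  Initial      0.6672       1.209
  Change      -0.6464      0.4309
  Equil       0.02078        1.64
  solve Keq expr → x = 0.2155; check Q = 2.9960e+05
Then remove 0.439 M of M.
Step 2:
                    G           M
  Initial     0.02078       1.201
  Change    -0.003874    0.002582
  Equil       0.01691       1.204
  solve Keq expr → x = 0.001291; check Q = 2.9960e+05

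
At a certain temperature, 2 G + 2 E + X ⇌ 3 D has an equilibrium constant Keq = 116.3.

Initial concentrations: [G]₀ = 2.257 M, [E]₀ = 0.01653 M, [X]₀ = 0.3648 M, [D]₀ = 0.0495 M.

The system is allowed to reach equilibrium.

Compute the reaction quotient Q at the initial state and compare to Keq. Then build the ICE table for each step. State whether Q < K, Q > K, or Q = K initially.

Q₀ = 0.2389 vs Keq = 116.3 ⇒ Q<K, forward
Step 1:
                  G         E         X         D
  I           2.257   0.01653    0.3648    0.0495
  C        -0.01519  -0.01519 -0.007593   0.02278
  E           2.242  0.001345    0.3572   0.07228
  solve Keq expr → x = 0.007593; check Q = 116.3

Q₀ = 0.2389; Q < K (proceeds forward)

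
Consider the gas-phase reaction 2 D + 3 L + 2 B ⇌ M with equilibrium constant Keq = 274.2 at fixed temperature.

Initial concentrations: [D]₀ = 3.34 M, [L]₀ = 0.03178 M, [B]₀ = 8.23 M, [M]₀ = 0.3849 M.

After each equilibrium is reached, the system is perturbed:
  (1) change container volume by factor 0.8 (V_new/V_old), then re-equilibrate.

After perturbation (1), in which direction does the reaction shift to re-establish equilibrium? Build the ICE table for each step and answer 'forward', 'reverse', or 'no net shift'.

Q₀ = 15.87 vs Keq = 274.2 ⇒ Q<K, forward
Step 1:
                  D         L         B         M
  I            3.34   0.03178      8.23    0.3849
  C        -0.01292  -0.01937  -0.01292  0.006458
  E           3.327   0.01241     8.217    0.3914
  solve Keq expr → x = 0.006458; check Q = 274.2
Then change container volume by factor 0.8 (V_new/V_old).
Step 2:
                  D         L         B         M
  I           4.159   0.01551     10.27    0.4892
  C       -0.003708 -0.005562 -0.003708  0.001854
  E           4.155  0.009946     10.27    0.4911
  solve Keq expr → x = 0.001854; check Q = 274.2

Direction: forward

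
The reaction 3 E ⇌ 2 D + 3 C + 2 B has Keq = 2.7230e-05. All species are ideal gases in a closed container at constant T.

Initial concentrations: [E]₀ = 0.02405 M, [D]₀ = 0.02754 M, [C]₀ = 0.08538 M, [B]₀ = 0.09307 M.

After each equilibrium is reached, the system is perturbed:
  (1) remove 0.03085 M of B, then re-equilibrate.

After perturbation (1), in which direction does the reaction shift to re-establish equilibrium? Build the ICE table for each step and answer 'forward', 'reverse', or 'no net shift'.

Direction: forward

Q₀ = 2.9395e-04 vs Keq = 2.7230e-05 ⇒ Q>K, reverse
Step 1:
                    E           D           C           B
  Initial     0.02405     0.02754     0.08538     0.09307
  Change      0.01125     -0.0075    -0.01125     -0.0075
  Equil        0.0353     0.02004     0.07413     0.08557
  solve Keq expr → x = -0.00375; check Q = 2.7230e-05
Then remove 0.03085 M of B.
Step 2:
                    E           D           C           B
  Initial      0.0353     0.02004     0.07413     0.05472
  Change    -0.004142    0.002761    0.004142    0.002761
  Equil       0.03116      0.0228     0.07827     0.05748
  solve Keq expr → x = 0.001381; check Q = 2.7230e-05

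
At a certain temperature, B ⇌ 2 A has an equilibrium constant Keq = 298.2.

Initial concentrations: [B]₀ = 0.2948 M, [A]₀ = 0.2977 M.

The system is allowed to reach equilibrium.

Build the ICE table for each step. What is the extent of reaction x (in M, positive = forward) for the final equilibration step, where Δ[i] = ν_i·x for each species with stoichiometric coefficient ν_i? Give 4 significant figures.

Q₀ = 0.3006 vs Keq = 298.2 ⇒ Q<K, forward
Step 1:
                   B          A
  I           0.2948     0.2977
  C          -0.2922     0.5844
  E         0.002609     0.8821
  solve Keq expr → x = 0.2922; check Q = 298.2

x = 0.2922 M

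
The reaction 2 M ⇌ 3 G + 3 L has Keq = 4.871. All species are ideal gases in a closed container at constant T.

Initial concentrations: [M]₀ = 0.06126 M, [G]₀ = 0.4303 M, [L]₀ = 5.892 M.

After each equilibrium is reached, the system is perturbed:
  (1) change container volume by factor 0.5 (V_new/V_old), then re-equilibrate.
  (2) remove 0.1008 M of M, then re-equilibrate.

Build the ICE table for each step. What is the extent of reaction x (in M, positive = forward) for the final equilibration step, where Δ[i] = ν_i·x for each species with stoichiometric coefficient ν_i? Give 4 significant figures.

x = -0.003794 M

Q₀ = 4343 vs Keq = 4.871 ⇒ Q>K, reverse
Step 1:
                   M          G          L
  I          0.06126     0.4303      5.892
  C           0.2035    -0.3052    -0.3052
  E           0.2647     0.1251      5.587
  solve Keq expr → x = -0.1017; check Q = 4.871
Then change container volume by factor 0.5 (V_new/V_old).
Step 2:
                   M          G          L
  I           0.5295     0.2502      11.17
  C           0.0922    -0.1383    -0.1383
  E           0.6217     0.1119      11.04
  solve Keq expr → x = -0.0461; check Q = 4.871
Then remove 0.1008 M of M.
Step 3:
                   M          G          L
  I           0.5209     0.1119      11.04
  C         0.007587   -0.01138   -0.01138
  E           0.5284     0.1005      11.02
  solve Keq expr → x = -0.003794; check Q = 4.871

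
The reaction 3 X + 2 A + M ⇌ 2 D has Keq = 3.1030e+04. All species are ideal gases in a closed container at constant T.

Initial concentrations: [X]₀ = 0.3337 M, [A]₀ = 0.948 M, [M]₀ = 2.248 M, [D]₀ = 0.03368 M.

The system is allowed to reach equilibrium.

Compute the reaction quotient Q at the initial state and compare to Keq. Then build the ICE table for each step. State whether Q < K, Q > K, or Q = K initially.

Q₀ = 0.01511; Q < K (proceeds forward)

Q₀ = 0.01511 vs Keq = 3.1030e+04 ⇒ Q<K, forward
Step 1:
                  X         A         M         D
  I          0.3337     0.948     2.248   0.03368
  C         -0.3217   -0.2145   -0.1072    0.2145
  E         0.01199    0.7335     2.141    0.2482
  solve Keq expr → x = 0.1072; check Q = 3.1030e+04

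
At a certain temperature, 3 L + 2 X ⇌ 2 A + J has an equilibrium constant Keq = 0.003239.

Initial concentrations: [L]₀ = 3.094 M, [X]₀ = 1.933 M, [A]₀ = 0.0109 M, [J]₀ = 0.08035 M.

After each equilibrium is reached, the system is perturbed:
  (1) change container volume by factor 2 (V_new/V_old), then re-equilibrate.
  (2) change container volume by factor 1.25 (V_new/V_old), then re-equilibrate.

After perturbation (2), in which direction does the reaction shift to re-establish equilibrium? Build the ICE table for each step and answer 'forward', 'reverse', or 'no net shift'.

Direction: reverse

Q₀ = 8.6261e-08 vs Keq = 0.003239 ⇒ Q<K, forward
Step 1:
                  L         X         A         J
  init        3.094     1.933    0.0109   0.08035
  Δ         -0.7489   -0.4992    0.4992    0.2496
  eq          2.345     1.434    0.5101      0.33
  solve Keq expr → x = 0.2496; check Q = 0.003239
Then change container volume by factor 2 (V_new/V_old).
Step 2:
                  L         X         A         J
  init        1.173    0.7169    0.2551     0.165
  Δ          0.1095   0.07301  -0.07301   -0.0365
  eq          1.282    0.7899    0.1821    0.1285
  solve Keq expr → x = -0.0365; check Q = 0.003239
Then change container volume by factor 1.25 (V_new/V_old).
Step 3:
                  L         X         A         J
  init        1.026    0.6319    0.1457    0.1028
  Δ          0.0247   0.01647  -0.01647 -0.008233
  eq           1.05    0.6484    0.1292   0.09455
  solve Keq expr → x = -0.008233; check Q = 0.003239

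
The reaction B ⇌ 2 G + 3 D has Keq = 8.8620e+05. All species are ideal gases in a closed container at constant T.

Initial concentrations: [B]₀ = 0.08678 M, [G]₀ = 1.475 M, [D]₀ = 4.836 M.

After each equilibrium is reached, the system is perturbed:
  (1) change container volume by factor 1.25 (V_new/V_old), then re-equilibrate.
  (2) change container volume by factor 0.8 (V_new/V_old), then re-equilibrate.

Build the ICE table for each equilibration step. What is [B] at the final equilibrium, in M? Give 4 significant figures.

Q₀ = 2835 vs Keq = 8.8620e+05 ⇒ Q<K, forward
Step 1:
                  B         G         D
  init      0.08678     1.475     4.836
  Δ        -0.08637    0.1727    0.2591
  eq      4.0524e-04     1.648     5.095
  solve Keq expr → x = 0.08637; check Q = 8.8620e+05
Then change container volume by factor 1.25 (V_new/V_old).
Step 2:
                  B         G         D
  init    3.2419e-04     1.318     4.076
  Δ       -1.9127e-04 3.8254e-04 5.7381e-04
  eq      1.3292e-04     1.319     4.077
  solve Keq expr → x = 1.9127e-04; check Q = 8.8620e+05
Then change container volume by factor 0.8 (V_new/V_old).
Step 3:
                  B         G         D
  init    1.6615e-04     1.648     5.096
  Δ       2.3909e-04 -4.7818e-04 -7.1727e-04
  eq      4.0524e-04     1.648     5.095
  solve Keq expr → x = -2.3909e-04; check Q = 8.8620e+05

[B]_eq = 4.0524e-04 M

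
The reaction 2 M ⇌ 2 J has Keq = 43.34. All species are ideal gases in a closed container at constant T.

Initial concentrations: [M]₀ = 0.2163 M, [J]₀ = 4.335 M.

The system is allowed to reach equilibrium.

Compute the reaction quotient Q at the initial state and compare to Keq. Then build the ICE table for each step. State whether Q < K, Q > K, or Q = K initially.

Q₀ = 401.7 vs Keq = 43.34 ⇒ Q>K, reverse
Step 1:
                    M           J
  I            0.2163       4.335
  C            0.3839     -0.3839
  E            0.6002       3.951
  solve Keq expr → x = -0.1919; check Q = 43.34

Q₀ = 401.7; Q > K (proceeds reverse)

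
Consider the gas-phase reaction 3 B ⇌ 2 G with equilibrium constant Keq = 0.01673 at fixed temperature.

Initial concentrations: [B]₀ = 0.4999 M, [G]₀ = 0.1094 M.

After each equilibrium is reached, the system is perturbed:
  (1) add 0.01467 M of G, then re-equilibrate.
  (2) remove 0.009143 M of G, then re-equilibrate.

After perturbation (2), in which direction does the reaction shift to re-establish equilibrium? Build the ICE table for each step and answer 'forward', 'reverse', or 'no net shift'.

Q₀ = 0.0958 vs Keq = 0.01673 ⇒ Q>K, reverse
Step 1:
                  B         G
  init       0.4999    0.1094
  Δ         0.07871  -0.05247
  eq         0.5786   0.05693
  solve Keq expr → x = -0.02624; check Q = 0.01673
Then add 0.01467 M of G.
Step 2:
                  B         G
  init       0.5786    0.0716
  Δ         0.01799  -0.01199
  eq         0.5966    0.0596
  solve Keq expr → x = -0.005997; check Q = 0.01673
Then remove 0.009143 M of G.
Step 3:
                  B         G
  init       0.5966   0.05046
  Δ        -0.01121  0.007471
  eq         0.5854   0.05793
  solve Keq expr → x = 0.003736; check Q = 0.01673

Direction: forward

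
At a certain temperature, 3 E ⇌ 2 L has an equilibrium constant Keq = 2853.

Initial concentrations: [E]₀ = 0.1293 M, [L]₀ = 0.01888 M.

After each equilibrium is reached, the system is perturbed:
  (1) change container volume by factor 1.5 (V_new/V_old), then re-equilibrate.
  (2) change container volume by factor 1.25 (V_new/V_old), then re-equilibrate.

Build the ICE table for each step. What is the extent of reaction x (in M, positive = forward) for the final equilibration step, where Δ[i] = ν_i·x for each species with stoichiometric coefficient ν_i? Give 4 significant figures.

Q₀ = 0.1649 vs Keq = 2853 ⇒ Q<K, forward
Step 1:
                    E           L
  init         0.1293     0.01888
  Δ           -0.1146     0.07639
  eq          0.01471     0.09527
  solve Keq expr → x = 0.0382; check Q = 2853
Then change container volume by factor 1.5 (V_new/V_old).
Step 2:
                    E           L
  init       0.009805     0.06352
  Δ          0.001315 -8.7694e-04
  eq          0.01112     0.06264
  solve Keq expr → x = -4.3847e-04; check Q = 2853
Then change container volume by factor 1.25 (V_new/V_old).
Step 3:
                    E           L
  init       0.008897     0.05011
  Δ        6.3308e-04 -4.2205e-04
  eq          0.00953     0.04969
  solve Keq expr → x = -2.1103e-04; check Q = 2853

x = -2.1103e-04 M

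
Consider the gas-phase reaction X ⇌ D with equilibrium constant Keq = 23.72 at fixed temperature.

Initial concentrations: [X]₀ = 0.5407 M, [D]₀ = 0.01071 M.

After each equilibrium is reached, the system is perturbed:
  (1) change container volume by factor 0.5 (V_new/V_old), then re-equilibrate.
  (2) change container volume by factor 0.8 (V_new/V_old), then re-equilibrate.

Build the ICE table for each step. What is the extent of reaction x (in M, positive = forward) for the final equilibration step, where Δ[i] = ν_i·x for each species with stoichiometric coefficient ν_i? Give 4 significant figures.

Q₀ = 0.01981 vs Keq = 23.72 ⇒ Q<K, forward
Step 1:
                   X          D
  I           0.5407    0.01071
  C          -0.5184     0.5184
  E          0.02231     0.5291
  solve Keq expr → x = 0.5184; check Q = 23.72
Then change container volume by factor 0.5 (V_new/V_old).
Step 2:
                   X          D
  I          0.04461      1.058
  C                0          0
  E          0.04461      1.058
  solve Keq expr → x = 0; check Q = 23.72
Then change container volume by factor 0.8 (V_new/V_old).
Step 3:
                   X          D
  I          0.05577      1.323
  C                0          0
  E          0.05577      1.323
  solve Keq expr → x = 0; check Q = 23.72

x = 0 M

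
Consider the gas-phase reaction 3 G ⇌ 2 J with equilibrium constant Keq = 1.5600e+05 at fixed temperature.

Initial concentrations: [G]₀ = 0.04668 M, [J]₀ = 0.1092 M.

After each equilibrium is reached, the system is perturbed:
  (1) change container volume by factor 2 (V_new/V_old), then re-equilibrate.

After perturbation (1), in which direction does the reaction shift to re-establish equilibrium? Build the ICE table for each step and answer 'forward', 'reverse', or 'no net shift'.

Q₀ = 117.2 vs Keq = 1.5600e+05 ⇒ Q<K, forward
Step 1:
                   G          J
  Initial    0.04668     0.1092
  Change    -0.04174    0.02783
  Equil     0.004937      0.137
  solve Keq expr → x = 0.01391; check Q = 1.5600e+05
Then change container volume by factor 2 (V_new/V_old).
Step 2:
                   G          J
  Initial   0.002469    0.06851
  Change  6.2896e-04 -4.1931e-04
  Equil     0.003098    0.06809
  solve Keq expr → x = -2.0965e-04; check Q = 1.5600e+05

Direction: reverse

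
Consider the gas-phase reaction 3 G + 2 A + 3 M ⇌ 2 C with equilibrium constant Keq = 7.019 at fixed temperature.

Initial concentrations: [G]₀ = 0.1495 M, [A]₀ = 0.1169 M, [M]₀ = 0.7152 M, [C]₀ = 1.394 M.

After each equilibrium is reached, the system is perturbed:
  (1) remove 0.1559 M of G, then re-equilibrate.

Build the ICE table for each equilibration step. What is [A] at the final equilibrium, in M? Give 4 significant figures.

Q₀ = 1.1633e+05 vs Keq = 7.019 ⇒ Q>K, reverse
Step 1:
                   G          A          M          C
  init        0.1495     0.1169     0.7152      1.394
  Δ            0.543      0.362      0.543     -0.362
  eq          0.6925     0.4789      1.258      1.032
  solve Keq expr → x = -0.181; check Q = 7.019
Then remove 0.1559 M of G.
Step 2:
                   G          A          M          C
  init        0.5366     0.4789      1.258      1.032
  Δ          0.06608    0.04405    0.06608   -0.04405
  eq          0.6027      0.523      1.324     0.9879
  solve Keq expr → x = -0.02203; check Q = 7.019

[A]_eq = 0.523 M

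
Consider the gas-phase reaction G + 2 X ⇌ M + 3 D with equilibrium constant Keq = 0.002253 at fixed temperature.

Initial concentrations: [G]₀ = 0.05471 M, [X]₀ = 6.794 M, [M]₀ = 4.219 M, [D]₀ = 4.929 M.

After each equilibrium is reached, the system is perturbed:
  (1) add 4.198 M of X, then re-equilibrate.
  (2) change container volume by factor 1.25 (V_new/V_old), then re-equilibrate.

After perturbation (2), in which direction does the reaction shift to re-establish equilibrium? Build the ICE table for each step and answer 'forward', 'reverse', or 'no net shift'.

Q₀ = 200.1 vs Keq = 0.002253 ⇒ Q>K, reverse
Step 1:
                   G          X          M          D
  init       0.05471      6.794      4.219      4.929
  Δ            1.479      2.957     -1.479     -4.436
  eq           1.533      9.751       2.74     0.4931
  solve Keq expr → x = -1.479; check Q = 0.002253
Then add 4.198 M of X.
Step 2:
                   G          X          M          D
  init         1.533      13.95       2.74     0.4931
  Δ         -0.04064   -0.08127    0.04064     0.1219
  eq           1.493      13.87      2.781      0.615
  solve Keq expr → x = 0.04064; check Q = 0.002253
Then change container volume by factor 1.25 (V_new/V_old).
Step 3:
                   G          X          M          D
  init         1.194      11.09      2.225      0.492
  Δ         -0.01154   -0.02309    0.01154    0.03463
  eq           1.183      11.07      2.236     0.5266
  solve Keq expr → x = 0.01154; check Q = 0.002253

Direction: forward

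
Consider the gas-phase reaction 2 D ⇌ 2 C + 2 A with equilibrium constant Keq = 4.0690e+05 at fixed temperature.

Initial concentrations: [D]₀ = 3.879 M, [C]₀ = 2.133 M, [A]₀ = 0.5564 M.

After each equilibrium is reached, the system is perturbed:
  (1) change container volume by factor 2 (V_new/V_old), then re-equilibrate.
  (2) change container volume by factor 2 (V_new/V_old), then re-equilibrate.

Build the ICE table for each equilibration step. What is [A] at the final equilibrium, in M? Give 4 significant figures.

Q₀ = 0.09361 vs Keq = 4.0690e+05 ⇒ Q<K, forward
Step 1:
                   D          C          A
  Initial      3.879      2.133     0.5564
  Change      -3.838      3.838      3.838
  Equil      0.04113      5.971      4.394
  solve Keq expr → x = 1.919; check Q = 4.0690e+05
Then change container volume by factor 2 (V_new/V_old).
Step 2:
                   D          C          A
  Initial    0.02057      2.985      2.197
  Change     -0.0102     0.0102     0.0102
  Equil      0.01037      2.996      2.207
  solve Keq expr → x = 0.0051; check Q = 4.0690e+05
Then change container volume by factor 2 (V_new/V_old).
Step 3:
                   D          C          A
  Initial   0.005183      1.498      1.104
  Change   -0.002581   0.002581   0.002581
  Equil     0.002602        1.5      1.106
  solve Keq expr → x = 0.00129; check Q = 4.0690e+05

[A]_eq = 1.106 M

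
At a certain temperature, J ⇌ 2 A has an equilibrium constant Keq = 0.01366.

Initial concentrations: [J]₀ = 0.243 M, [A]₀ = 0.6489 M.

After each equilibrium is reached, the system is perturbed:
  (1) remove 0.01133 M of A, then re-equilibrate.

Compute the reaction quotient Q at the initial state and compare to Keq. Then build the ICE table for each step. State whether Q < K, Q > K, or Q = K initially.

Q₀ = 1.733 vs Keq = 0.01366 ⇒ Q>K, reverse
Step 1:
                   J          A
  init         0.243     0.6489
  Δ           0.2821    -0.5642
  eq          0.5251    0.08469
  solve Keq expr → x = -0.2821; check Q = 0.01366
Then remove 0.01133 M of A.
Step 2:
                   J          A
  init        0.5251    0.07336
  Δ        -0.005445    0.01089
  eq          0.5197    0.08425
  solve Keq expr → x = 0.005445; check Q = 0.01366

Q₀ = 1.733; Q > K (proceeds reverse)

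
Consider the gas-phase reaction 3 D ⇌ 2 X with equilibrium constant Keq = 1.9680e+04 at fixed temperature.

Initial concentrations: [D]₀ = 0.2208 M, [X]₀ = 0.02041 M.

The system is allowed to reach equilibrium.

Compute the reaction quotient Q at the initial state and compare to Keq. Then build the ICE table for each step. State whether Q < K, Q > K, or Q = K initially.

Q₀ = 0.0387 vs Keq = 1.9680e+04 ⇒ Q<K, forward
Step 1:
                  D         X
  init       0.2208   0.02041
  Δ         -0.2099    0.1399
  eq        0.01093    0.1603
  solve Keq expr → x = 0.06996; check Q = 1.9680e+04

Q₀ = 0.0387; Q < K (proceeds forward)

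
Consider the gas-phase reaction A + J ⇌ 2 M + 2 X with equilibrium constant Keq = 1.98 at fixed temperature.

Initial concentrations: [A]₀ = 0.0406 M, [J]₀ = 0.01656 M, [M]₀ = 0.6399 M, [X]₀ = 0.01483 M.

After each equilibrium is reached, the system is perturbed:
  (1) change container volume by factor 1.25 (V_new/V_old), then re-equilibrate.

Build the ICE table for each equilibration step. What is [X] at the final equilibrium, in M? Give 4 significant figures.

[X]_eq = 0.0287 M

Q₀ = 0.1339 vs Keq = 1.98 ⇒ Q<K, forward
Step 1:
                    A           J           M           X
  init         0.0406     0.01656      0.6399     0.01483
  Δ         -0.009047   -0.009047     0.01809     0.01809
  eq          0.03155    0.007513       0.658     0.03292
  solve Keq expr → x = 0.009047; check Q = 1.98
Then change container volume by factor 1.25 (V_new/V_old).
Step 2:
                    A           J           M           X
  init        0.02524     0.00601      0.5264     0.02634
  Δ         -0.001178   -0.001178    0.002356    0.002356
  eq          0.02406    0.004832      0.5288      0.0287
  solve Keq expr → x = 0.001178; check Q = 1.98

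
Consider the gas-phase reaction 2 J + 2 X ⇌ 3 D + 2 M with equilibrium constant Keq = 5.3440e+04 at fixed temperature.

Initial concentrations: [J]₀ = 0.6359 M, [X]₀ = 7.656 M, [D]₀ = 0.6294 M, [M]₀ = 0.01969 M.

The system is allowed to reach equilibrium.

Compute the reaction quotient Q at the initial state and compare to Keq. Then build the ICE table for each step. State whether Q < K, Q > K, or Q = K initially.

Q₀ = 4.0784e-06; Q < K (proceeds forward)

Q₀ = 4.0784e-06 vs Keq = 5.3440e+04 ⇒ Q<K, forward
Step 1:
                  J         X         D         M
  Initial    0.6359     7.656    0.6294   0.01969
  Change    -0.6351   -0.6351    0.9526    0.6351
  Equil   8.0279e-04     7.021     1.582    0.6548
  solve Keq expr → x = 0.3175; check Q = 5.3440e+04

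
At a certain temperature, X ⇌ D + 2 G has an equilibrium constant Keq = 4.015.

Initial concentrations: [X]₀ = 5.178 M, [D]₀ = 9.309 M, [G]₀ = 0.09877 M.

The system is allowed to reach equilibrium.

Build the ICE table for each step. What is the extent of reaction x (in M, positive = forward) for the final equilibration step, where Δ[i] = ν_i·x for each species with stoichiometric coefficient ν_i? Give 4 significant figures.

Q₀ = 0.01754 vs Keq = 4.015 ⇒ Q<K, forward
Step 1:
                  X         D         G
  init        5.178     9.309   0.09877
  Δ         -0.6285    0.6285     1.257
  eq          4.549     9.938     1.356
  solve Keq expr → x = 0.6285; check Q = 4.015

x = 0.6285 M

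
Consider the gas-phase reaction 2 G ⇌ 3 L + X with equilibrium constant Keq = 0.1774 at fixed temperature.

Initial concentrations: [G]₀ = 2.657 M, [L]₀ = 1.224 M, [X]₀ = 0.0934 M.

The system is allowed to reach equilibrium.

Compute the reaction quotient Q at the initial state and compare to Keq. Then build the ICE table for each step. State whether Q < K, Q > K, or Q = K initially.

Q₀ = 0.02426 vs Keq = 0.1774 ⇒ Q<K, forward
Step 1:
                  G         L         X
  Initial     2.657     1.224    0.0934
  Change    -0.2741    0.4111     0.137
  Equil       2.383     1.635    0.2304
  solve Keq expr → x = 0.137; check Q = 0.1774

Q₀ = 0.02426; Q < K (proceeds forward)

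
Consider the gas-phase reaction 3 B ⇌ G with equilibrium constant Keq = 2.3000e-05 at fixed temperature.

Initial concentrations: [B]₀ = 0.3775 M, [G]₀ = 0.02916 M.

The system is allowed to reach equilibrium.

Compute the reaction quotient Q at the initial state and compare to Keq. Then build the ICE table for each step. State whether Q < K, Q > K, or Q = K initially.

Q₀ = 0.542 vs Keq = 2.3000e-05 ⇒ Q>K, reverse
Step 1:
                   B          G
  I           0.3775    0.02916
  C          0.08747   -0.02916
  E            0.465 2.3121e-06
  solve Keq expr → x = -0.02916; check Q = 2.3000e-05

Q₀ = 0.542; Q > K (proceeds reverse)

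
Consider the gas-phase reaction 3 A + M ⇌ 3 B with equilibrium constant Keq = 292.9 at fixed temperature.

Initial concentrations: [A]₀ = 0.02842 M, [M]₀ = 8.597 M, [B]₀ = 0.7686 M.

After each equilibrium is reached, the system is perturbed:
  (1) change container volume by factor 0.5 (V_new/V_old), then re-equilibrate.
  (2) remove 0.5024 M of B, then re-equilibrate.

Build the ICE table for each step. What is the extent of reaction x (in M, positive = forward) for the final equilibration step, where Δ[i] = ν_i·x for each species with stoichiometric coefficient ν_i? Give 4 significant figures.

Q₀ = 2301 vs Keq = 292.9 ⇒ Q>K, reverse
Step 1:
                   A          M          B
  init       0.02842      8.597     0.7686
  Δ          0.02614   0.008712   -0.02614
  eq         0.05456      8.606     0.7425
  solve Keq expr → x = -0.008712; check Q = 292.9
Then change container volume by factor 0.5 (V_new/V_old).
Step 2:
                   A          M          B
  init        0.1091      17.21      1.485
  Δ         -0.02126  -0.007086    0.02126
  eq         0.08785       17.2      1.506
  solve Keq expr → x = 0.007086; check Q = 292.9
Then remove 0.5024 M of B.
Step 3:
                   A          M          B
  init       0.08785       17.2      1.004
  Δ         -0.02768  -0.009226    0.02768
  eq         0.06017       17.2      1.031
  solve Keq expr → x = 0.009226; check Q = 292.9

x = 0.009226 M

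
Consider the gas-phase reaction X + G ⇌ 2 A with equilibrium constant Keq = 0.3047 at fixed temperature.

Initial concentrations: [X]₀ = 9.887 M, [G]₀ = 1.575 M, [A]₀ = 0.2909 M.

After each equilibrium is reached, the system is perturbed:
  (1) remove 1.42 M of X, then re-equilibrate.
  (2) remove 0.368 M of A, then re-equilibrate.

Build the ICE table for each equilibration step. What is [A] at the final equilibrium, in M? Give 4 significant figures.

Q₀ = 0.005434 vs Keq = 0.3047 ⇒ Q<K, forward
Step 1:
                    X           G           A
  init          9.887       1.575      0.2909
  Δ           -0.6576     -0.6576       1.315
  eq            9.229      0.9174       1.606
  solve Keq expr → x = 0.6576; check Q = 0.3047
Then remove 1.42 M of X.
Step 2:
                    X           G           A
  init          7.809      0.9174       1.606
  Δ            0.0445      0.0445      -0.089
  eq            7.854      0.9619       1.517
  solve Keq expr → x = -0.0445; check Q = 0.3047
Then remove 0.368 M of A.
Step 3:
                    X           G           A
  init          7.854      0.9619       1.149
  Δ           -0.1266     -0.1266      0.2532
  eq            7.727      0.8353       1.402
  solve Keq expr → x = 0.1266; check Q = 0.3047

[A]_eq = 1.402 M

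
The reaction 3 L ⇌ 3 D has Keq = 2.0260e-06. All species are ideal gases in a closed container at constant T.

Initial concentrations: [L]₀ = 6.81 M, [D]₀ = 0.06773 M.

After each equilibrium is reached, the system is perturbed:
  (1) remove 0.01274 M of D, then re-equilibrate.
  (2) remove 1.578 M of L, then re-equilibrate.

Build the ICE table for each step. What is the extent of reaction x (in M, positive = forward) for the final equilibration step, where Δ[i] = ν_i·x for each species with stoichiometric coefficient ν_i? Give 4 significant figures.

Q₀ = 9.8379e-07 vs Keq = 2.0260e-06 ⇒ Q<K, forward
Step 1:
                   L          D
  init          6.81    0.06773
  Δ         -0.01821    0.01821
  eq           6.792    0.08594
  solve Keq expr → x = 0.00607; check Q = 2.0260e-06
Then remove 0.01274 M of D.
Step 2:
                   L          D
  init         6.792     0.0732
  Δ         -0.01258    0.01258
  eq           6.779    0.08578
  solve Keq expr → x = 0.004194; check Q = 2.0260e-06
Then remove 1.578 M of L.
Step 3:
                   L          D
  init         5.201    0.08578
  Δ          0.01972   -0.01972
  eq           5.221    0.06606
  solve Keq expr → x = -0.006573; check Q = 2.0260e-06

x = -0.006573 M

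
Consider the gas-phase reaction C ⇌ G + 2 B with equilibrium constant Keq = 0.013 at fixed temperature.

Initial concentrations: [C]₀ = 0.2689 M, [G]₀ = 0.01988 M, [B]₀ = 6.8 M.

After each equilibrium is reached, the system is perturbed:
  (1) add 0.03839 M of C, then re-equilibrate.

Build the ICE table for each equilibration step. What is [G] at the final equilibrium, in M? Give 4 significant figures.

[G]_eq = 9.3035e-05 M

Q₀ = 3.419 vs Keq = 0.013 ⇒ Q>K, reverse
Step 1:
                    C           G           B
  Initial      0.2689     0.01988         6.8
  Change       0.0198     -0.0198     -0.0396
  Equil        0.2887  8.2119e-05        6.76
  solve Keq expr → x = -0.0198; check Q = 0.013
Then add 0.03839 M of C.
Step 2:
                    C           G           B
  Initial      0.3271  8.2119e-05        6.76
  Change  -1.0916e-05  1.0916e-05  2.1832e-05
  Equil        0.3271  9.3035e-05        6.76
  solve Keq expr → x = 1.0916e-05; check Q = 0.013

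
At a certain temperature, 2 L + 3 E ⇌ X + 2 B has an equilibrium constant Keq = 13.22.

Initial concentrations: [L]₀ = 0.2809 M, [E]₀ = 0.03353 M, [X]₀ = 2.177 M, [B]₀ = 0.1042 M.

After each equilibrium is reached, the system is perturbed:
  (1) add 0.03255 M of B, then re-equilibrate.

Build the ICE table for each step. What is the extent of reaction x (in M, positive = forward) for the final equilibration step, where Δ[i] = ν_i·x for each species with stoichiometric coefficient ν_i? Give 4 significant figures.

Q₀ = 7947 vs Keq = 13.22 ⇒ Q>K, reverse
Step 1:
                  L         E         X         B
  Initial    0.2809   0.03353     2.177    0.1042
  Change    0.06416   0.09623  -0.03208  -0.06416
  Equil      0.3451    0.1298     2.145   0.04004
  solve Keq expr → x = -0.03208; check Q = 13.22
Then add 0.03255 M of B.
Step 2:
                  L         E         X         B
  Initial    0.3451    0.1298     2.145   0.07259
  Change    0.01725   0.02588 -0.008626  -0.01725
  Equil      0.3623    0.1556     2.136   0.05534
  solve Keq expr → x = -0.008626; check Q = 13.22

x = -0.008626 M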